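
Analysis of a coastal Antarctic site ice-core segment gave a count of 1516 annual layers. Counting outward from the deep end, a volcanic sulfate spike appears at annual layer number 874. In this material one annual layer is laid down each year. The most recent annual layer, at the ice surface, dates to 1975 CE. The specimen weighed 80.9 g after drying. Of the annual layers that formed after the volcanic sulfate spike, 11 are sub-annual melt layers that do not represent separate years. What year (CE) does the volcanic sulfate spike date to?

1344 CE

1516 − 874 = 642 annual layers lie beyond the volcanic sulfate spike toward the ice surface.
642 − 11 false = 631 true annual layers after the volcanic sulfate spike.
The annual layer at the ice surface is 1975 CE, so the volcanic sulfate spike dates to 1975 − 631 = 1344 CE.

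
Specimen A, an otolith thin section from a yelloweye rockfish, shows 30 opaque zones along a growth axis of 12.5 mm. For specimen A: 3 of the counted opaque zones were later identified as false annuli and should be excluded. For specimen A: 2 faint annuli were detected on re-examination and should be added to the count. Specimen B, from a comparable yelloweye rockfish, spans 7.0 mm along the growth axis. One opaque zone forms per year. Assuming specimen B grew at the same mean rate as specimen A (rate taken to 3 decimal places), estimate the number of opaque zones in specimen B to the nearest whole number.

Specimen A: correcting the raw count gives 30 − 3 + 2 = 29 true opaque zones.
A: 12.5 mm over 29 years gives 12.5 / 29 ≈ 0.431 mm per year.
Specimen B: 7.0 mm / 0.431 mm per year = 16.24 years ≈ 16 opaque zones.

16 opaque zones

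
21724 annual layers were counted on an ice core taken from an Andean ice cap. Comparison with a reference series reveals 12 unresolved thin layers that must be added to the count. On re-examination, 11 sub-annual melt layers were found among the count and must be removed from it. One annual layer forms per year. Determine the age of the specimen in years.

21725 years

After corrections the count is 21724 − 11 + 12 = 21725 annual layers.
At one annual layer per year, that is 21725 years.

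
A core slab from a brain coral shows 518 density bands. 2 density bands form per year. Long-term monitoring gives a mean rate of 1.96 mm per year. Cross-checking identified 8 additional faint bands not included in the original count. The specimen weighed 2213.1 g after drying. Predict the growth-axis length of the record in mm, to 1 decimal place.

515.5 mm

True density band count = 518 + 8 = 526.
Dividing by 2 density bands per year: 526 / 2 = 263 years.
Predicted length = 1.96 mm/year × 263 years = 515.5 mm.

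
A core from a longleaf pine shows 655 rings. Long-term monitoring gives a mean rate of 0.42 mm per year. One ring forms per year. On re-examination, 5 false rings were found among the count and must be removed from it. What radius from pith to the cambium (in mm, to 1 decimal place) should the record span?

Adjusted count: 655 − 5 = 650 rings.
650 years at 0.42 mm/year gives 0.42 × 650 = 273.0 mm.

273.0 mm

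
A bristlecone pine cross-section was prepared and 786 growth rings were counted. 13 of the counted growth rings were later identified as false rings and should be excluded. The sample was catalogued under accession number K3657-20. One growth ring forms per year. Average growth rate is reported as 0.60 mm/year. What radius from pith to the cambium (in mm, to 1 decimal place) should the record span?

Adjusted count: 786 − 13 = 773 growth rings.
773 years at 0.60 mm/year gives 0.60 × 773 = 463.8 mm.

463.8 mm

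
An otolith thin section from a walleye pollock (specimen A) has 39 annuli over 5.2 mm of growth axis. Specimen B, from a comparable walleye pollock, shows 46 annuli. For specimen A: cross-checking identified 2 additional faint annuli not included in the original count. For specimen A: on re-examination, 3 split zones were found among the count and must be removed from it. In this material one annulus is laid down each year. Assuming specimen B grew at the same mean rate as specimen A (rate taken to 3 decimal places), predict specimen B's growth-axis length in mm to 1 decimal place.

6.3 mm

Specimen A: adjusted count: 39 − 3 + 2 = 38 annuli.
A: Extension rate ≈ 5.2 / 38 = 0.137 mm/yr.
For B, 0.137 mm/year × 46 years = 6.3 mm.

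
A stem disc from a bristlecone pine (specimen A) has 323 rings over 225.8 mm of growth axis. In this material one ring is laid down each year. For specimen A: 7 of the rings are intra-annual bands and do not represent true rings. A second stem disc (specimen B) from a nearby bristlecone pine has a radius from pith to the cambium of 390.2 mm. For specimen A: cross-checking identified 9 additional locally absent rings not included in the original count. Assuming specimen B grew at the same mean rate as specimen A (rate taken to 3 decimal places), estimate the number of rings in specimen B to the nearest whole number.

561 rings

Specimen A: adjusted count: 323 − 7 + 9 = 325 rings.
A: Mean rate = 225.8 mm / 325 years ≈ 0.695 mm per year.
Specimen B: 390.2 mm / 0.695 mm per year = 561.44 years ≈ 561 rings.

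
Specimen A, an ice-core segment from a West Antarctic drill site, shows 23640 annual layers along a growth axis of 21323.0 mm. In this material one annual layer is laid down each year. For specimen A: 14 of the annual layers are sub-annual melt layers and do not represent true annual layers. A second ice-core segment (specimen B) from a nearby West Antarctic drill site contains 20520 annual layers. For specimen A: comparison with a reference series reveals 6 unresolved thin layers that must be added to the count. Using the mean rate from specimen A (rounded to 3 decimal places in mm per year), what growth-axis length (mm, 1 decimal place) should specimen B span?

Specimen A: correcting the raw count gives 23640 − 14 + 6 = 23632 true annual layers.
A: 21323.0 mm over 23632 years gives 21323.0 / 23632 ≈ 0.902 mm/yr.
Length of B = 0.902 × 20520 = 18509.0 mm.

18509.0 mm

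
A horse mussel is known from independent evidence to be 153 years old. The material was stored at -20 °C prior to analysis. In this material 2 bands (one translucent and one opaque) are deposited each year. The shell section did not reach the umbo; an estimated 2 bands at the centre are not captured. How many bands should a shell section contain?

With 2 bands per year, 153 years would produce 153 × 2 = 306 bands.
Subtracting the 2 bands not captured gives 306 − 2 = 304 bands in the record.

304 bands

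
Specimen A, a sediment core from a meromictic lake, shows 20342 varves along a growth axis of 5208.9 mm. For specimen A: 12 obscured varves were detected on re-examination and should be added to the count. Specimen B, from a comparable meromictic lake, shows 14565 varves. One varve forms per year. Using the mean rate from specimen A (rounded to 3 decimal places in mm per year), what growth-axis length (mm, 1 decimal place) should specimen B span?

3728.6 mm

Specimen A: true varve count = 20342 + 12 = 20354.
A: 5208.9 mm over 20354 years gives 5208.9 / 20354 ≈ 0.256 mm/yr.
For B, 0.256 mm/year × 14565 years = 3728.6 mm.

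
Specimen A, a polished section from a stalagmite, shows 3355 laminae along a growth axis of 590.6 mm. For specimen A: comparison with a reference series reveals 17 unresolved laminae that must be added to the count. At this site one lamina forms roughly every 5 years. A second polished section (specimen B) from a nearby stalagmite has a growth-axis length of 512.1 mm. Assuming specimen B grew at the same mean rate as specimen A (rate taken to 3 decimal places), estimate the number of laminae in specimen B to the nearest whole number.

Specimen A: correcting the raw count gives 3355 + 17 = 3372 true laminae.
Specimen A: 3372 laminae at 5 years each span 3372 × 5 = 16860 years.
A: 590.6 mm over 16860 years gives 590.6 / 16860 ≈ 0.035 mm per year.
B spans 512.1 / 0.035 = 14631.43 years; at 5 years per lamina that is 14631.43 / 5 ≈ 2926 laminae.

2926 laminae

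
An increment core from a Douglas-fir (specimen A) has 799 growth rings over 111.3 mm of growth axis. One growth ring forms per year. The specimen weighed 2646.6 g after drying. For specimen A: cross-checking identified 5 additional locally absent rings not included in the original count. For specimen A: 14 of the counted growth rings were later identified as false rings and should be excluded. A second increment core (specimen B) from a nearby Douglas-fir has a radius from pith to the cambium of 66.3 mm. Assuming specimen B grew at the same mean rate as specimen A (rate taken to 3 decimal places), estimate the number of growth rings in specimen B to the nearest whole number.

470 growth rings

Specimen A: adjusted count: 799 − 14 + 5 = 790 growth rings.
A: 111.3 mm over 790 years gives 111.3 / 790 ≈ 0.141 mm/yr.
Specimen B: 66.3 mm / 0.141 mm per year = 470.21 years ≈ 470 growth rings.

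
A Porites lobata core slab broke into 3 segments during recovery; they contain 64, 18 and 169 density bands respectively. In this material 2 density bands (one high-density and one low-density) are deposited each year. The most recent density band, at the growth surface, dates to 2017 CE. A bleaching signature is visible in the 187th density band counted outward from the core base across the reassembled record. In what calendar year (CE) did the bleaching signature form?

1985 CE

Total density bands = 64 + 18 + 169 = 251.
251 − 187 = 64 density bands lie beyond the bleaching signature toward the growth surface.
64 density bands at 2 per year is 64 / 2 = 32 years.
Counting back 32 years from 2017 CE places the bleaching signature in 2017 − 32 = 1985 CE.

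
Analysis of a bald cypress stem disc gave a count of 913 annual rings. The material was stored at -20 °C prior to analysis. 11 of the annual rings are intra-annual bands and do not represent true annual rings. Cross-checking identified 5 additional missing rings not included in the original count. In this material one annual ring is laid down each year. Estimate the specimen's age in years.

907 yr

Correcting the raw count gives 913 − 11 + 5 = 907 true annual rings.
At one annual ring per year, that is 907 years.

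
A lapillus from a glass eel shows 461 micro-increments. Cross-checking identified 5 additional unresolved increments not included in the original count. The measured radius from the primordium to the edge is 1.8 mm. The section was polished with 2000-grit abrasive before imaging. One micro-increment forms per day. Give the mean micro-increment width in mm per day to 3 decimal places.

After corrections the count is 461 + 5 = 466 micro-increments.
1.8 mm over 466 days gives 1.8 / 466 ≈ 0.004 mm per day.

0.004 mm per day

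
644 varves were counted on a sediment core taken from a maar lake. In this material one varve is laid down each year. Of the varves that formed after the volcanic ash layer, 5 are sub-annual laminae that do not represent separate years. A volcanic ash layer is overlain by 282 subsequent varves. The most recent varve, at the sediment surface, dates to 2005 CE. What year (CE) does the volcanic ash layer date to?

1728 CE

There are 282 varves younger than the volcanic ash layer.
Excluding 5 false varves: 282 − 5 = 277.
The varve at the sediment surface is 2005 CE, so the volcanic ash layer dates to 2005 − 277 = 1728 CE.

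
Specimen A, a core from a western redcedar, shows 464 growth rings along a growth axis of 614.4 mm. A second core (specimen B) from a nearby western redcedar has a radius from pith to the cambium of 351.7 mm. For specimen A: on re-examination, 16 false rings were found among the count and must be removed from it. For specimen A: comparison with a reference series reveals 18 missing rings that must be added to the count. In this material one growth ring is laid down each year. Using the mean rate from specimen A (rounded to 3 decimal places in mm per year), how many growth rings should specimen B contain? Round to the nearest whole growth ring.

267 growth rings

Specimen A: adjusted count: 464 − 16 + 18 = 466 growth rings.
A: 614.4 mm over 466 years gives 614.4 / 466 ≈ 1.318 mm per year.
Specimen B: 351.7 mm / 1.318 mm per year = 266.84 years ≈ 267 growth rings.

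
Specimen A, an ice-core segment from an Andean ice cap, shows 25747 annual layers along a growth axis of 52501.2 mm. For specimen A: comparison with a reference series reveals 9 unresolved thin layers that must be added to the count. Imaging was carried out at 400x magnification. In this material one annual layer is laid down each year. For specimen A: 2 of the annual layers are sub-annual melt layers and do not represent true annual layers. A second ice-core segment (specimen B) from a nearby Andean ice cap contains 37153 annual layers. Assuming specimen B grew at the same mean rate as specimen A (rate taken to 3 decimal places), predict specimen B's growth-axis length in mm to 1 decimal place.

Specimen A: true annual layer count = 25747 − 2 + 9 = 25754.
A: Mean rate = 52501.2 mm / 25754 years ≈ 2.039 mm per year.
B's length ≈ 2.039 × 37153 = 75755.0 mm.

75755.0 mm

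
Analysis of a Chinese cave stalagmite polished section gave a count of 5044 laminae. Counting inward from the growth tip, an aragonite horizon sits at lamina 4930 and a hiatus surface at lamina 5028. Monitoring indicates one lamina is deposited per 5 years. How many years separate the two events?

490 years

The two markers are separated by 5028 − 4930 = 98 laminae.
Multiplying by 5 years per lamina: 98 × 5 = 490 years.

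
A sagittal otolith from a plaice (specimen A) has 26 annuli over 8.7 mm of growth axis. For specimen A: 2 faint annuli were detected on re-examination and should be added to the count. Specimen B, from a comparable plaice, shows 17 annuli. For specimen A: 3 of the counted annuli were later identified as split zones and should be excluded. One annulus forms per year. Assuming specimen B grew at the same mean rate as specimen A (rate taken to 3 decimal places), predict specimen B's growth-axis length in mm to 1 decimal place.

5.9 mm

Specimen A: after corrections the count is 26 − 3 + 2 = 25 annuli.
A: Extension rate ≈ 8.7 / 25 = 0.348 mm per year.
Length of B = 0.348 × 17 = 5.9 mm.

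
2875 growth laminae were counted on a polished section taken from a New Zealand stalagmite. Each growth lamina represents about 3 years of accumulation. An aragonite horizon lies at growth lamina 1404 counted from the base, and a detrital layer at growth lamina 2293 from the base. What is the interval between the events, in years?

Separation: 2293 − 1404 = 889 growth laminae.
889 growth laminae at 3 years each span 889 × 3 = 2667 years.

2667 yr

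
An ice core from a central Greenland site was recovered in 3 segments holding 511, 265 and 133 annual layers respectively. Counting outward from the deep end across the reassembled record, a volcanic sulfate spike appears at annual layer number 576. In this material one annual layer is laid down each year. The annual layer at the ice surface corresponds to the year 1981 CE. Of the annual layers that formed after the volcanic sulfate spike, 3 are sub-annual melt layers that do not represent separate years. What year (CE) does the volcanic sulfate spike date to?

Total annual layers = 511 + 265 + 133 = 909.
Between annual layer 576 and the ice surface there are 909 − 576 = 333 annual layers.
333 − 3 false = 330 true annual layers after the volcanic sulfate spike.
1981 − 330 = 1651 CE.

1651 CE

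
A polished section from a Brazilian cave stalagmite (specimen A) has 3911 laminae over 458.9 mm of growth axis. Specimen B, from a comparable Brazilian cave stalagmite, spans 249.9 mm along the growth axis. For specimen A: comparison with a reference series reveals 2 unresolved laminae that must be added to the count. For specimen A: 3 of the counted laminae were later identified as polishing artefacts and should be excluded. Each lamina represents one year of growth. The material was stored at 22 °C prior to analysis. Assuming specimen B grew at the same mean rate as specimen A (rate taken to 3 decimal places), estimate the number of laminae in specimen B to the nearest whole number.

2136 laminae

Specimen A: after corrections the count is 3911 − 3 + 2 = 3910 laminae.
A: 458.9 mm over 3910 years gives 458.9 / 3910 ≈ 0.117 mm/year.
For B, 249.9 / 0.117 = 2135.90 years ≈ 2136 laminae.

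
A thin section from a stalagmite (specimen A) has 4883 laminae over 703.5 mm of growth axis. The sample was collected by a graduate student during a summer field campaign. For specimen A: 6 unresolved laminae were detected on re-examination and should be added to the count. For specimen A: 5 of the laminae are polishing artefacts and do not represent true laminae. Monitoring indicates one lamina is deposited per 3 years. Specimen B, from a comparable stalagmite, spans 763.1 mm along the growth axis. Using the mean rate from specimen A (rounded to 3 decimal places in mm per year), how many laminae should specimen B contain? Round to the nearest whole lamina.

5299 laminae

Specimen A: after corrections the count is 4883 − 5 + 6 = 4884 laminae.
Specimen A: 4884 laminae at 3 years each span 4884 × 3 = 14652 years.
A: Extension rate ≈ 703.5 / 14652 = 0.048 mm/yr.
B spans 763.1 / 0.048 = 15897.92 years; at 3 years per lamina that is 15897.92 / 3 ≈ 5299 laminae.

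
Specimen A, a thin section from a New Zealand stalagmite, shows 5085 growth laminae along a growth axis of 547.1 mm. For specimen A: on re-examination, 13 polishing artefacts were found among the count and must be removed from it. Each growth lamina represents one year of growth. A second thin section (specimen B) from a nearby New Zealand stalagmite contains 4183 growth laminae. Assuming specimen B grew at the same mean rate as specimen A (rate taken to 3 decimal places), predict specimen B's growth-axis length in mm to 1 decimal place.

Specimen A: true growth lamina count = 5085 − 13 = 5072.
A: 547.1 mm over 5072 years gives 547.1 / 5072 ≈ 0.108 mm per year.
B's length ≈ 0.108 × 4183 = 451.8 mm.

451.8 mm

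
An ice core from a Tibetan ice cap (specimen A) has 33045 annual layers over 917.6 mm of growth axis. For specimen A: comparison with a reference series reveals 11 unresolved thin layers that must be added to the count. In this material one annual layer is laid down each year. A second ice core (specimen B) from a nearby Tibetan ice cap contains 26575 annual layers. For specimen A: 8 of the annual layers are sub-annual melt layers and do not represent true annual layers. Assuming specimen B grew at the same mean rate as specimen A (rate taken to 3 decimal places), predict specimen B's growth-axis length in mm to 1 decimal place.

744.1 mm

Specimen A: adjusted count: 33045 − 8 + 11 = 33048 annual layers.
A: 917.6 mm over 33048 years gives 917.6 / 33048 ≈ 0.028 mm per year.
Length of B = 0.028 × 26575 = 744.1 mm.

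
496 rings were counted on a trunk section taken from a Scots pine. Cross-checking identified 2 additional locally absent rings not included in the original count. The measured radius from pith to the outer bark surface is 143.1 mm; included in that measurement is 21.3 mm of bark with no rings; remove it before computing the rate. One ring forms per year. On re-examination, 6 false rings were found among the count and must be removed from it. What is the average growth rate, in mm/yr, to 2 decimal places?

0.25 mm/yr

After corrections the count is 496 − 6 + 2 = 492 rings.
Net length = 143.1 − 21.3 = 121.8 mm.
121.8 mm over 492 years gives 121.8 / 492 ≈ 0.25 mm/yr.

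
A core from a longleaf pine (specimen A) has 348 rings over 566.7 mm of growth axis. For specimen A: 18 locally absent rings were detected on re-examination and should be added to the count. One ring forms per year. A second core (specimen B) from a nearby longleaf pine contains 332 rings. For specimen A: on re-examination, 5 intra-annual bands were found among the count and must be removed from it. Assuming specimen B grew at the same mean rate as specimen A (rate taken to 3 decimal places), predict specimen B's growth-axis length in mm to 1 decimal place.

Specimen A: correcting the raw count gives 348 − 5 + 18 = 361 true rings.
A: 566.7 mm over 361 years gives 566.7 / 361 ≈ 1.570 mm/yr.
Length of B = 1.570 × 332 = 521.2 mm.

521.2 mm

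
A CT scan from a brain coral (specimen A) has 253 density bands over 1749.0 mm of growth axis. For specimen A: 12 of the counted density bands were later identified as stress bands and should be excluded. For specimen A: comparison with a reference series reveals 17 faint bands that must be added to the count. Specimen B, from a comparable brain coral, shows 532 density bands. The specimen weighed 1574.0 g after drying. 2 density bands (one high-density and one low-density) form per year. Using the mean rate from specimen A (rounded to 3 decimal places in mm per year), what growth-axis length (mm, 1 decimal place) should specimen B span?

Specimen A: true density band count = 253 − 12 + 17 = 258.
Specimen A: with 2 density bands per year, 258 / 2 = 129 years.
A: Mean rate = 1749.0 mm / 129 years ≈ 13.558 mm/yr.
Specimen B: 532 density bands at 2 per year is 532 / 2 = 266 years. For B, 13.558 mm/year × 266 years = 3606.4 mm.

3606.4 mm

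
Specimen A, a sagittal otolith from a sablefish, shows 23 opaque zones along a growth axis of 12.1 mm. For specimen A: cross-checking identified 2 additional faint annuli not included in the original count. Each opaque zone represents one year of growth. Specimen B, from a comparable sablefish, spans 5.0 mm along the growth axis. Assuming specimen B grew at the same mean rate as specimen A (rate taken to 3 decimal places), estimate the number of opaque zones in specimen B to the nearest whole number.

10 opaque zones

Specimen A: adjusted count: 23 + 2 = 25 opaque zones.
A: 12.1 mm over 25 years gives 12.1 / 25 ≈ 0.484 mm per year.
B spans 5.0 / 0.484 = 10.33 years ≈ 10 opaque zones.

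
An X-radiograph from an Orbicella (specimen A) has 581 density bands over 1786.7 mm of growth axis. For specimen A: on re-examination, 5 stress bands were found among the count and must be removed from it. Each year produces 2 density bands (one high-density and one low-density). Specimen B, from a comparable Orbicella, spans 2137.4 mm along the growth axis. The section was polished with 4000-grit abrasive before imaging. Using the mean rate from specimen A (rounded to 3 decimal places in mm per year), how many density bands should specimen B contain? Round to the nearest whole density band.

689 density bands

Specimen A: true density band count = 581 − 5 = 576.
Specimen A: dividing by 2 density bands per year: 576 / 2 = 288 years.
A: Extension rate ≈ 1786.7 / 288 = 6.204 mm/year.
B spans 2137.4 / 6.204 = 344.52 years; at 2 density bands per year that is 344.52 × 2 ≈ 689 density bands.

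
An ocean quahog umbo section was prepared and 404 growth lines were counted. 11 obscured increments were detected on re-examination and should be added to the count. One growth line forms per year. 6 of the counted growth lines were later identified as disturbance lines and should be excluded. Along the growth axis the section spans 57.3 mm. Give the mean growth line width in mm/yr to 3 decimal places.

0.140 mm/yr

After corrections the count is 404 − 6 + 11 = 409 growth lines.
Extension rate ≈ 57.3 / 409 = 0.140 mm/yr.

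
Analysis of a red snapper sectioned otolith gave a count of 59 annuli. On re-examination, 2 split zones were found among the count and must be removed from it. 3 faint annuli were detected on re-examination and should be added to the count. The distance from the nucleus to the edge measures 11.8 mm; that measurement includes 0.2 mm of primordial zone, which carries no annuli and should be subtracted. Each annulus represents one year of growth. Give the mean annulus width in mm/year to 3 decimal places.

After corrections the count is 59 − 2 + 3 = 60 annuli.
The growth record spans 11.8 − 0.2 = 11.6 mm.
Extension rate ≈ 11.6 / 60 = 0.193 mm/year.

0.193 mm/year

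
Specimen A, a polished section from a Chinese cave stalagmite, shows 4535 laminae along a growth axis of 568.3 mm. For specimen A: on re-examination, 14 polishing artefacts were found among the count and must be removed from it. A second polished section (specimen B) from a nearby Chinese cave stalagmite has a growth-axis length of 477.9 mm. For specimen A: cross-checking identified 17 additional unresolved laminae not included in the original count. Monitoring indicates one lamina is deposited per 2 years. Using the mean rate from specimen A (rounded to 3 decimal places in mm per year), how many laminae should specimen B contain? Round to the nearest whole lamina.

3793 laminae

Specimen A: after corrections the count is 4535 − 14 + 17 = 4538 laminae.
Specimen A: 4538 laminae at 2 years each span 4538 × 2 = 9076 years.
A: Mean rate = 568.3 mm / 9076 years ≈ 0.063 mm/yr.
B spans 477.9 / 0.063 = 7585.71 years; at 2 years per lamina that is 7585.71 / 2 ≈ 3793 laminae.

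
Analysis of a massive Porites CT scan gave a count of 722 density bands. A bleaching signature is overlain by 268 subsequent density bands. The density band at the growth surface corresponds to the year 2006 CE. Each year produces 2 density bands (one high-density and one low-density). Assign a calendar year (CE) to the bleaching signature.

1872 CE

268 density bands formed after the bleaching signature.
With 2 density bands per year, 268 / 2 = 134 years.
2006 − 134 = 1872 CE.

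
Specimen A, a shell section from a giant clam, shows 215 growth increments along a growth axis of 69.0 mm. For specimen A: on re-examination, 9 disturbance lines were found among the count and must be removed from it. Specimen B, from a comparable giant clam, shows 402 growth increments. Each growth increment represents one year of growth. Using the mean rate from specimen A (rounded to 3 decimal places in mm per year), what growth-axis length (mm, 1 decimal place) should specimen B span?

Specimen A: correcting the raw count gives 215 − 9 = 206 true growth increments.
A: 69.0 mm over 206 years gives 69.0 / 206 ≈ 0.335 mm/year.
B's length ≈ 0.335 × 402 = 134.7 mm.

134.7 mm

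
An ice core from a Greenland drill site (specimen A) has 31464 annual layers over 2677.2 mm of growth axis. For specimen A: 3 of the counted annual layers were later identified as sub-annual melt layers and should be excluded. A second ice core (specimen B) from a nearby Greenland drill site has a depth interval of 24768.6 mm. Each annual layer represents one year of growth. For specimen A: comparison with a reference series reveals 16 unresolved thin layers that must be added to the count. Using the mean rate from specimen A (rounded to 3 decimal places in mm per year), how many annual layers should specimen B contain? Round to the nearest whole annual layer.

Specimen A: correcting the raw count gives 31464 − 3 + 16 = 31477 true annual layers.
A: Mean rate = 2677.2 mm / 31477 years ≈ 0.085 mm/year.
Specimen B: 24768.6 mm / 0.085 mm per year = 291395.29 years ≈ 291395 annual layers.

291395 annual layers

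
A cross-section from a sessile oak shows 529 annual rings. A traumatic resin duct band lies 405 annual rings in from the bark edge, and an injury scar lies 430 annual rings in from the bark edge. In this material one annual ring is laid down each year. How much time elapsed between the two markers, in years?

25 years

Separation: 430 − 405 = 25 annual rings.
That is 25 years at one annual ring per year.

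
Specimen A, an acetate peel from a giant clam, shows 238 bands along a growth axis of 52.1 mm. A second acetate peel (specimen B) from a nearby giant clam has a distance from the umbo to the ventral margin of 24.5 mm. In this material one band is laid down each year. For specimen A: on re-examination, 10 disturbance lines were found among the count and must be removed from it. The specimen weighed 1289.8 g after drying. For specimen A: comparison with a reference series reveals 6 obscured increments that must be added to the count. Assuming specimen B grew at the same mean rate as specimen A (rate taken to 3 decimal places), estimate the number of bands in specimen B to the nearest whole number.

110 bands

Specimen A: after corrections the count is 238 − 10 + 6 = 234 bands.
A: Extension rate ≈ 52.1 / 234 = 0.223 mm/yr.
Specimen B: 24.5 mm / 0.223 mm per year = 109.87 years ≈ 110 bands.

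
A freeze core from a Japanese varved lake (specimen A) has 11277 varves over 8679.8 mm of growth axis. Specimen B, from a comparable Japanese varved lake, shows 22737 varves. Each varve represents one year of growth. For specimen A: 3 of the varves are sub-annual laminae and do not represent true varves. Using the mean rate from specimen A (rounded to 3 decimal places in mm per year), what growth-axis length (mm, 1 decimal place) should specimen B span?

17507.5 mm

Specimen A: adjusted count: 11277 − 3 = 11274 varves.
A: 8679.8 mm over 11274 years gives 8679.8 / 11274 ≈ 0.770 mm/year.
Length of B = 0.770 × 22737 = 17507.5 mm.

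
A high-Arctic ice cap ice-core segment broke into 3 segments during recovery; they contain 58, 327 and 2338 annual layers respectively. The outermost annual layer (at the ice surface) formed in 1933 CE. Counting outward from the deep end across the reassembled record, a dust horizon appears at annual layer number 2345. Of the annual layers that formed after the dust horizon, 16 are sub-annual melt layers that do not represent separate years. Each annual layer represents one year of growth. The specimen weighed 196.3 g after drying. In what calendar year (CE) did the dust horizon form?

Total annual layers = 58 + 327 + 2338 = 2723.
2723 − 2345 = 378 annual layers lie beyond the dust horizon toward the ice surface.
378 − 16 false = 362 true annual layers after the dust horizon.
1933 − 362 = 1571 CE.

1571 CE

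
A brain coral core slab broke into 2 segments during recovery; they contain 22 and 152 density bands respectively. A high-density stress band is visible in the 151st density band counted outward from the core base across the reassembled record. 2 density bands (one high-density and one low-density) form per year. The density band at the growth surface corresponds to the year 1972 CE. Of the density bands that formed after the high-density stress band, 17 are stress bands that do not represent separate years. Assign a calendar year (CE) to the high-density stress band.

Total density bands = 22 + 152 = 174.
174 − 151 = 23 density bands lie beyond the high-density stress band toward the growth surface.
Excluding 17 false density bands: 23 − 17 = 6.
With 2 density bands per year, 6 / 2 = 3 years.
The density band at the growth surface is 1972 CE, so the high-density stress band dates to 1972 − 3 = 1969 CE.

1969 CE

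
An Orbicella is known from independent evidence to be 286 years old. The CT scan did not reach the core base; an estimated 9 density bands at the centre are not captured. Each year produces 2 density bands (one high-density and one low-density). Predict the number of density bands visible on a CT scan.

563 density bands

Expected density bands: 286 × 2 = 572.
Subtracting the 9 density bands not captured gives 572 − 9 = 563 density bands in the record.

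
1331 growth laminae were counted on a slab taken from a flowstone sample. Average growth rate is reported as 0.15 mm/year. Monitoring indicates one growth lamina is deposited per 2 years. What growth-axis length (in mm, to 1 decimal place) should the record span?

1331 growth laminae at 2 years each span 1331 × 2 = 2662 years.
2662 years at 0.15 mm/year gives 0.15 × 2662 = 399.3 mm.

399.3 mm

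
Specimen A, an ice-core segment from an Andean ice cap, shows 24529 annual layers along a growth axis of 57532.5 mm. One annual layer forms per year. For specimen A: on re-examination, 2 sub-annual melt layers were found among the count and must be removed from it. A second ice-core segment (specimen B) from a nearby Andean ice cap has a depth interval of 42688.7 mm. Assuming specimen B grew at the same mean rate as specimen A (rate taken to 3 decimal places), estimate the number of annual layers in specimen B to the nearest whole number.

Specimen A: correcting the raw count gives 24529 − 2 = 24527 true annual layers.
A: Mean rate = 57532.5 mm / 24527 years ≈ 2.346 mm/yr.
For B, 42688.7 / 2.346 = 18196.38 years ≈ 18196 annual layers.

18196 annual layers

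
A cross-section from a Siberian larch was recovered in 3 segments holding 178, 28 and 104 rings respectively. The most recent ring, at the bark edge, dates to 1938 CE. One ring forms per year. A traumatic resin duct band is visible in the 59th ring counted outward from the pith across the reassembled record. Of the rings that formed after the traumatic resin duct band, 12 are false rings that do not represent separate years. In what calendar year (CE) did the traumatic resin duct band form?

1699 CE

Total rings = 178 + 28 + 104 = 310.
The traumatic resin duct band sits at ring 59 from the pith, so 310 − 59 = 251 rings formed after it.
Excluding 12 false rings: 251 − 12 = 239.
Counting back 239 years from 1938 CE places the traumatic resin duct band in 1938 − 239 = 1699 CE.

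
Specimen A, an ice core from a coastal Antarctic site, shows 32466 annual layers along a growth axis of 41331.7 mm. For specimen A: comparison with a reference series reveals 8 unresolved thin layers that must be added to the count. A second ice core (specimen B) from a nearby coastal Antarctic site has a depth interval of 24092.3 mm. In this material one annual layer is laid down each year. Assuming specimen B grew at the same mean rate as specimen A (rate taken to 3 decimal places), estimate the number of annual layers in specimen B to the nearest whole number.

18926 annual layers

Specimen A: after corrections the count is 32466 + 8 = 32474 annual layers.
A: Extension rate ≈ 41331.7 / 32474 = 1.273 mm/yr.
B spans 24092.3 / 1.273 = 18925.61 years ≈ 18926 annual layers.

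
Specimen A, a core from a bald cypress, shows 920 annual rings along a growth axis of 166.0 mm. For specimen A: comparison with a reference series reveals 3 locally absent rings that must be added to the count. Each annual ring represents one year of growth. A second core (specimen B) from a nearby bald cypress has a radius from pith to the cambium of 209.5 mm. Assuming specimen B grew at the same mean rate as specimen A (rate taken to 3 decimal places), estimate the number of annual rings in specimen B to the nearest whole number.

Specimen A: after corrections the count is 920 + 3 = 923 annual rings.
A: Mean rate = 166.0 mm / 923 years ≈ 0.180 mm/yr.
B spans 209.5 / 0.180 = 1163.89 years ≈ 1164 annual rings.

1164 annual rings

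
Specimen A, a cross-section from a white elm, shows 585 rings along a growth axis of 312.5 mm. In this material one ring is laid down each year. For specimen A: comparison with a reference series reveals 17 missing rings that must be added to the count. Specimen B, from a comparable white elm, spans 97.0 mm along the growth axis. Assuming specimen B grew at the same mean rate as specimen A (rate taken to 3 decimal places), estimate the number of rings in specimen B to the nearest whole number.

Specimen A: after corrections the count is 585 + 17 = 602 rings.
A: Extension rate ≈ 312.5 / 602 = 0.519 mm per year.
Specimen B: 97.0 mm / 0.519 mm per year = 186.90 years ≈ 187 rings.

187 rings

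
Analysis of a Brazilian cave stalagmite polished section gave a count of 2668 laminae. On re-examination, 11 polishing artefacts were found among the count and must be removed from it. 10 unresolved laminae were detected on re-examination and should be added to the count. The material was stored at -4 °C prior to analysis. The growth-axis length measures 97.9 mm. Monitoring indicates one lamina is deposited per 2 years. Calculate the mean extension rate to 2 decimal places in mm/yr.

After corrections the count is 2668 − 11 + 10 = 2667 laminae.
Multiplying by 2 years per lamina: 2667 × 2 = 5334 years.
Mean rate = 97.9 mm / 5334 years ≈ 0.02 mm/yr.

0.02 mm/yr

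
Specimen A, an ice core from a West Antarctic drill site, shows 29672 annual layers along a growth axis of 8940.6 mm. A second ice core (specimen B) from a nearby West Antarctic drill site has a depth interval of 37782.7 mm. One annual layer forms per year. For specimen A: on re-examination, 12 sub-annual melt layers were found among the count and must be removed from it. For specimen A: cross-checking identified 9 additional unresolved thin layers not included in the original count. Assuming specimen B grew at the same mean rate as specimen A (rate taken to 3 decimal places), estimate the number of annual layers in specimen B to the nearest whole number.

125524 annual layers

Specimen A: correcting the raw count gives 29672 − 12 + 9 = 29669 true annual layers.
A: Mean rate = 8940.6 mm / 29669 years ≈ 0.301 mm/year.
B spans 37782.7 / 0.301 = 125523.92 years ≈ 125524 annual layers.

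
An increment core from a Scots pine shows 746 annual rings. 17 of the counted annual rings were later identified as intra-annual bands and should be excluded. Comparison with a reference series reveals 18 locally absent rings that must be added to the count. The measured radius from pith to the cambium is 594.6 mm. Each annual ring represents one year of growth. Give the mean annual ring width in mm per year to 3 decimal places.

Adjusted count: 746 − 17 + 18 = 747 annual rings.
594.6 mm over 747 years gives 594.6 / 747 ≈ 0.796 mm per year.

0.796 mm per year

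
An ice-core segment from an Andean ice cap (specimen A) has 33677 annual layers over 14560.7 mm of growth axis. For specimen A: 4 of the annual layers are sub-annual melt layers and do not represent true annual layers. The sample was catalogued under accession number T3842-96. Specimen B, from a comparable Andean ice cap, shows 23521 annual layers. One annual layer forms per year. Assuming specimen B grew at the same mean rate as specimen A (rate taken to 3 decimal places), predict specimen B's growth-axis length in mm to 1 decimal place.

10161.1 mm

Specimen A: true annual layer count = 33677 − 4 = 33673.
A: 14560.7 mm over 33673 years gives 14560.7 / 33673 ≈ 0.432 mm/yr.
B's length ≈ 0.432 × 23521 = 10161.1 mm.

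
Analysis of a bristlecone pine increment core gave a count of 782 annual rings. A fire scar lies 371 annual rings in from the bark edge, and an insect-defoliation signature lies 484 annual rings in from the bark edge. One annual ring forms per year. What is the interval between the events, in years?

The two markers are separated by 484 − 371 = 113 annual rings.
That is 113 years at one annual ring per year.

113 years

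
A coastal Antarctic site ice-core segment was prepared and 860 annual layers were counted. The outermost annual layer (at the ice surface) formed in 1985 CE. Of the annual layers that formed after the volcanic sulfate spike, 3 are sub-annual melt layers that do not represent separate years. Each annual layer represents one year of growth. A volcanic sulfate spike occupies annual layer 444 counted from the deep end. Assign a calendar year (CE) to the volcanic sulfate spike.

1572 CE

Between annual layer 444 and the ice surface there are 860 − 444 = 416 annual layers.
Removing the 3 false annual layers leaves 416 − 3 = 413 true annual layers beyond the volcanic sulfate spike.
The annual layer at the ice surface is 1985 CE, so the volcanic sulfate spike dates to 1985 − 413 = 1572 CE.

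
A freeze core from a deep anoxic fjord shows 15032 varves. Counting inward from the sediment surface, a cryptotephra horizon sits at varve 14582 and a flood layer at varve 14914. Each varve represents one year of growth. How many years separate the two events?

332 years

Separation: 14914 − 14582 = 332 varves.
At one varve per year, 332 years elapsed between them.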